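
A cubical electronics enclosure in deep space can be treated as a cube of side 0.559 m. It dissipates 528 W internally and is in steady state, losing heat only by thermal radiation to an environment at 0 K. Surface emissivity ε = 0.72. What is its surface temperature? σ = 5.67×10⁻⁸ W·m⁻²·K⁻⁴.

T ≈ 288 K

Steady state: internal power = radiated power, P = εσA T⁴.
Radiating area A = 6L² = 1.875 m².
T⁴ = P/(εσA) = 528/(0.72·5.67×10⁻⁸·1.875) = 6.898×10⁹ K⁴.
T = (6.898×10⁹)^(1/4).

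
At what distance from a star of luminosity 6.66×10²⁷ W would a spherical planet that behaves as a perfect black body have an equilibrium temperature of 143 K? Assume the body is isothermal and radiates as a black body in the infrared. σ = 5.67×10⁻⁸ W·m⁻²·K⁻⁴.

For an isothermal black-emitting sphere, (1−a)S·πr² = σ·4πr²·T⁴ ⇒ S = 4σT⁴/(1−a).
S = 4·5.67×10⁻⁸·(143)⁴/1.00 = 94.84 W/m².
Flux falls as S = L/(4πd²), so d = √(L/(4πS)) = √(6.66×10²⁷/(4π·94.84)).

d ≈ 2.36×10¹² m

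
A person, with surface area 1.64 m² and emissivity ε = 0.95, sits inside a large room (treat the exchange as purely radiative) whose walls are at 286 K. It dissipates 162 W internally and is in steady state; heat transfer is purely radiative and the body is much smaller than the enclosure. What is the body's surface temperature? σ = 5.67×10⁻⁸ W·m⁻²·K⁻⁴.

T ≈ 304 K

For a small grey body in a large enclosure, net radiated power = εσA(T⁴ − T_w⁴).
Steady state: P = εσA(T⁴ − T_w⁴) with A = 1.64 m².
T⁴ = P/(εσA) + T_w⁴ = 162/(0.95·5.67×10⁻⁸·1.640) + (286)⁴
    = 1.834×10⁹ + 6.691×10⁹ = 8.524×10⁹ K⁴.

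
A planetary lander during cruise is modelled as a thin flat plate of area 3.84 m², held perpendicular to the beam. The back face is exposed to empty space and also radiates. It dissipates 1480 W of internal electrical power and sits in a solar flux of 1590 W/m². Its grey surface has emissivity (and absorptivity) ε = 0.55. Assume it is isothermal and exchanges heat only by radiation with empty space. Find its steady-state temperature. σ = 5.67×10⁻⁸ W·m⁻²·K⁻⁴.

T ≈ 377 K

At steady state, absorbed solar power + internal power = radiated power.
Absorbed: α·S·A_cross = 0.55·1590·3.840 = 3358 W (cross-section A).
Total input = 3358 + 1480 = 4838 W.
Radiated: εσ·A_surf·T⁴ with A_surf = 2A = 7.680 m².
T⁴ = 4838/(0.55·5.67×10⁻⁸·7.680) = 2.020×10¹⁰ K⁴.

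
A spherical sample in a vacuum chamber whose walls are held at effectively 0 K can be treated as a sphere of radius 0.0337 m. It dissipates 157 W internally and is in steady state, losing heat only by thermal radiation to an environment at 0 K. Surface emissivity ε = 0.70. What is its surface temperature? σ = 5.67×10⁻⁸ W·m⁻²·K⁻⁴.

T ≈ 726 K

Steady state: internal power = radiated power, P = εσA T⁴.
Radiating area A = 4πr² = 0.01427 m².
T⁴ = P/(εσA) = 157/(0.70·5.67×10⁻⁸·0.01427) = 2.772×10¹¹ K⁴.
T = (2.772×10¹¹)^(1/4).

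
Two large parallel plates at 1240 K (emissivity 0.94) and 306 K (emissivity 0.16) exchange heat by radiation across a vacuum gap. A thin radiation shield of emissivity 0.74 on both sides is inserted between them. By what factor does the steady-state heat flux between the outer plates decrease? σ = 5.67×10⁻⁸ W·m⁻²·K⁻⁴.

factor ≈ 1.27

Without shield: q₀ = σΔ(T⁴)/(1/ε₁+1/ε₂−1) with denominator 6.314.
With shield the two gaps are in series; the resistances add: (1/ε₁+1/ε_s−1)+(1/ε_s+1/ε₂−1) = 1.415+6.601 = 8.017.
Heat-flux ratio q₀/q = 8.017/6.314.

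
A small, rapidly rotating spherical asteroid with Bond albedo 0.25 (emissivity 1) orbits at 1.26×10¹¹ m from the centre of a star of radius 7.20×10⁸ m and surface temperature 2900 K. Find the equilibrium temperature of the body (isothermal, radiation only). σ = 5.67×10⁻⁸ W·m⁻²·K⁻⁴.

The star's surface emits σT_*⁴; at distance d the flux is S = σT_*⁴(R_*/d)².
S = 5.67×10⁻⁸·(2900)⁴·(7.20×10⁸/1.26×10¹¹)² = 130.9 W/m².
For an isothermal sphere T⁴ = (1−a)S/(4σ) = 4.330×10⁸ K⁴.

T ≈ 144 K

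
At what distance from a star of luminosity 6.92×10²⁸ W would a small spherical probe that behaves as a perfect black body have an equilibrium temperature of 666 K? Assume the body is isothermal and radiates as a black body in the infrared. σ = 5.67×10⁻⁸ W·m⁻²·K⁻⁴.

d ≈ 3.51×10¹¹ m

For an isothermal black-emitting sphere, (1−a)S·πr² = σ·4πr²·T⁴ ⇒ S = 4σT⁴/(1−a).
S = 4·5.67×10⁻⁸·(666)⁴/1.00 = 44620 W/m².
Flux falls as S = L/(4πd²), so d = √(L/(4πS)) = √(6.92×10²⁸/(4π·44620)).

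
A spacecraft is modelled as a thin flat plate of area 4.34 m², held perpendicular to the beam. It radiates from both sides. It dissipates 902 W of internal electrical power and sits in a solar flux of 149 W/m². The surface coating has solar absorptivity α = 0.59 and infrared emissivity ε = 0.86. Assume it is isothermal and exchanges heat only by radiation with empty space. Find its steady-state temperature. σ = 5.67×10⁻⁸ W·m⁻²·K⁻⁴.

At steady state, absorbed solar power + internal power = radiated power.
Absorbed: α·S·A_cross = 0.59·149·4.340 = 381.5 W (cross-section A).
Total input = 381.5 + 902 = 1284 W.
Radiated: εσ·A_surf·T⁴ with A_surf = 2A = 8.680 m².
T⁴ = 1284/(0.86·5.67×10⁻⁸·8.680) = 3.033×10⁹ K⁴.

T ≈ 235 K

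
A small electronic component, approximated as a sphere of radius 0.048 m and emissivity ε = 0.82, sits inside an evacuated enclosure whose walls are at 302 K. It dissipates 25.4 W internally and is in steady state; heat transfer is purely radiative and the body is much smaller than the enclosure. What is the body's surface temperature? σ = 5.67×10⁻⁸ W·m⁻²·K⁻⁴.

T ≈ 406 K

For a small grey body in a large enclosure, net radiated power = εσA(T⁴ − T_w⁴).
Steady state: P = εσA(T⁴ − T_w⁴) with A = 4πr² = 0.02895 m².
T⁴ = P/(εσA) + T_w⁴ = 25.4/(0.82·5.67×10⁻⁸·0.02895) + (302)⁴
    = 1.887×10¹⁰ + 8.318×10⁹ = 2.719×10¹⁰ K⁴.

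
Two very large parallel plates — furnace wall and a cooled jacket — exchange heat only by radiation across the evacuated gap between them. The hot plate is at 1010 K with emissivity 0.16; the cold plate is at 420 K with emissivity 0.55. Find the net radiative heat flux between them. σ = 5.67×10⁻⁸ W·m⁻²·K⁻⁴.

For two infinite grey parallel plates, q = σ(T₁⁴ − T₂⁴)/(1/ε₁ + 1/ε₂ − 1).
T₁⁴ − T₂⁴ = 1.041×10¹² − 3.112×10¹⁰ = 1.009×10¹² K⁴.
1/ε₁ + 1/ε₂ − 1 = 6.250 + 1.818 − 1 = 7.068.
q = 5.67×10⁻⁸ × 1.009×10¹² / 7.068.

q ≈ 8100 W/m²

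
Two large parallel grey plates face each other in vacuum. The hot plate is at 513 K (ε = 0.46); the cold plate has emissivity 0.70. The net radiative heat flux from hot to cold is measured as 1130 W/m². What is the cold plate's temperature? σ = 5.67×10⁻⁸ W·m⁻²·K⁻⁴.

T₂ ≈ 363 K

q = σ(T₁⁴ − T₂⁴)/(1/ε₁ + 1/ε₂ − 1); denominator = 2.602.
T₂⁴ = T₁⁴ − q·(1/ε₁+1/ε₂−1)/σ = 6.926×10¹⁰ − 1130·2.602/5.67×10⁻⁸
    = 1.739×10¹⁰ K⁴.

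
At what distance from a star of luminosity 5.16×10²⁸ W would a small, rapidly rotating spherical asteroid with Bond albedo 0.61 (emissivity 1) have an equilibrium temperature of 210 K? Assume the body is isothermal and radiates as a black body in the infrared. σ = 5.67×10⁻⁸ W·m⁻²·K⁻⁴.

For an isothermal black-emitting sphere, (1−a)S·πr² = σ·4πr²·T⁴ ⇒ S = 4σT⁴/(1−a).
S = 4·5.67×10⁻⁸·(210)⁴/0.390 = 1131 W/m².
Flux falls as S = L/(4πd²), so d = √(L/(4πS)) = √(5.16×10²⁸/(4π·1131)).

d ≈ 1.91×10¹² m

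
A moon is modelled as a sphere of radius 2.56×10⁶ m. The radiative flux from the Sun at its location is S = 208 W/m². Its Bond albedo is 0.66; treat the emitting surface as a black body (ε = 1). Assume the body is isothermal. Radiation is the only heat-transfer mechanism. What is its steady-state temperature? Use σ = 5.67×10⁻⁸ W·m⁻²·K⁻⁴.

At equilibrium, absorbed power = emitted power.
Absorbing cross-section = πr² = 2.059×10¹³ m²; emitting surface = 4πr² = 8.235×10¹³ m² (ratio 4).
(1−a)S·A_cross = εσ·A_surf·T⁴  ⇒  T⁴ = (1−a)S/(4σ).
T⁴ = 0.340·208/(4·5.67×10⁻⁸) = 3.118×10⁸ K⁴.
T = (3.118×10⁸)^(1/4).

T ≈ 133 K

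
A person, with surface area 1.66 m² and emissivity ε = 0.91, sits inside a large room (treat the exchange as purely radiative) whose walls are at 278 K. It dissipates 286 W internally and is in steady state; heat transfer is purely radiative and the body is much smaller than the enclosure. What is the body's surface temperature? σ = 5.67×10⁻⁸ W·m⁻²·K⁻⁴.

For a small grey body in a large enclosure, net radiated power = εσA(T⁴ − T_w⁴).
Steady state: P = εσA(T⁴ − T_w⁴) with A = 1.66 m².
T⁴ = P/(εσA) + T_w⁴ = 286/(0.91·5.67×10⁻⁸·1.660) + (278)⁴
    = 3.339×10⁹ + 5.973×10⁹ = 9.312×10⁹ K⁴.

T ≈ 311 K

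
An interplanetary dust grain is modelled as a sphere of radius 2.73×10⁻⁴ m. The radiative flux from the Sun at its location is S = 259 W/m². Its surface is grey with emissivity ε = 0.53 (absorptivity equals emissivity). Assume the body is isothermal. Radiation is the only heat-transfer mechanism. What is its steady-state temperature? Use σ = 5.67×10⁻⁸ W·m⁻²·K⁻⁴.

At equilibrium, absorbed power = emitted power.
Absorbing cross-section = πr² = 2.341×10⁻⁷ m²; emitting surface = 4πr² = 9.366×10⁻⁷ m² (ratio 4).
εS·A_cross = εσ·A_surf·T⁴  ⇒  T⁴ = S/(4σ)   (ε cancels).
T⁴ = 259/(4·5.67×10⁻⁸) = 1.142×10⁹ K⁴.
T = (1.142×10⁹)^(1/4).

T ≈ 184 K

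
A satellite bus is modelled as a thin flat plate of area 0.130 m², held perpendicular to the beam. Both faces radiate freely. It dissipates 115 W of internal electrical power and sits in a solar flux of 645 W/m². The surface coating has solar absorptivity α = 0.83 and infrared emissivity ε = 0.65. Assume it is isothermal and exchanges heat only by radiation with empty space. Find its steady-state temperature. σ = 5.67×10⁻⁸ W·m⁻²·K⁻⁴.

At steady state, absorbed solar power + internal power = radiated power.
Absorbed: α·S·A_cross = 0.83·645·0.1300 = 69.60 W (cross-section A).
Total input = 69.60 + 115 = 184.6 W.
Radiated: εσ·A_surf·T⁴ with A_surf = 2A = 0.2600 m².
T⁴ = 184.6/(0.65·5.67×10⁻⁸·0.2600) = 1.926×10¹⁰ K⁴.

T ≈ 373 K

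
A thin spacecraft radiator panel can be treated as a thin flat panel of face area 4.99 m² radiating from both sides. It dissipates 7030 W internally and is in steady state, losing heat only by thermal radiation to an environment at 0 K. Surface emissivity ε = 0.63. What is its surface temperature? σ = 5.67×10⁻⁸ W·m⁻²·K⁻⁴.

T ≈ 375 K

Steady state: internal power = radiated power, P = εσA T⁴.
Radiating area A = 2·4.99 = 9.980 m².
T⁴ = P/(εσA) = 7030/(0.63·5.67×10⁻⁸·9.980) = 1.972×10¹⁰ K⁴.
T = (1.972×10¹⁰)^(1/4).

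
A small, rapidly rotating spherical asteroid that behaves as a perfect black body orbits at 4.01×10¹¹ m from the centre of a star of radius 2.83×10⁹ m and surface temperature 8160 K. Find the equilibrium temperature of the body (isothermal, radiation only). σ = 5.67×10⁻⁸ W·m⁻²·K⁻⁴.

The star's surface emits σT_*⁴; at distance d the flux is S = σT_*⁴(R_*/d)².
S = 5.67×10⁻⁸·(8160)⁴·(2.83×10⁹/4.01×10¹¹)² = 12520 W/m².
For an isothermal sphere T⁴ = (1−a)S/(4σ) = 5.521×10¹⁰ K⁴.

T ≈ 485 K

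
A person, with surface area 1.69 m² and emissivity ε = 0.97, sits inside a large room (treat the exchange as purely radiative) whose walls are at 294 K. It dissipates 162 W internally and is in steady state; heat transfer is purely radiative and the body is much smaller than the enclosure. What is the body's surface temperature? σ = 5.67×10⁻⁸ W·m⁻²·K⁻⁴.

For a small grey body in a large enclosure, net radiated power = εσA(T⁴ − T_w⁴).
Steady state: P = εσA(T⁴ − T_w⁴) with A = 1.69 m².
T⁴ = P/(εσA) + T_w⁴ = 162/(0.97·5.67×10⁻⁸·1.690) + (294)⁴
    = 1.743×10⁹ + 7.471×10⁹ = 9.214×10⁹ K⁴.

T ≈ 310 K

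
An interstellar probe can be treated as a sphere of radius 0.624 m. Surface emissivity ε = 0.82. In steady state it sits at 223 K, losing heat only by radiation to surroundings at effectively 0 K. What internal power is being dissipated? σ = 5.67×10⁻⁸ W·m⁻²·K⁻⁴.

Steady state: P = εσA T⁴.
A = 4πr² = 4.893 m²; T⁴ = (223)⁴ = 2.473×10⁹ K⁴.
P = 0.82 × 5.67×10⁻⁸ × 4.893 × 2.473×10⁹.

P ≈ 563 W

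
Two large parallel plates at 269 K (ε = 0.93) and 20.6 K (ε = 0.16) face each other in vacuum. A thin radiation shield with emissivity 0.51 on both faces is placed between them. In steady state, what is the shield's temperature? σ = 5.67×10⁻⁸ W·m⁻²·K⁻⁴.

In steady state the net flux on the hot side equals that on the cold side.
σ(T₁⁴−T_s⁴)/D₁ = σ(T_s⁴−T₂⁴)/D₂, with D₁ = 1/ε₁+1/ε_s−1 = 2.036, D₂ = 1/ε_s+1/ε₂−1 = 7.211.
Solve for T_s⁴: T_s⁴ = (D₂·T₁⁴ + D₁·T₂⁴)/(D₁+D₂) = 4.083×10⁹ K⁴.

T_s ≈ 253 K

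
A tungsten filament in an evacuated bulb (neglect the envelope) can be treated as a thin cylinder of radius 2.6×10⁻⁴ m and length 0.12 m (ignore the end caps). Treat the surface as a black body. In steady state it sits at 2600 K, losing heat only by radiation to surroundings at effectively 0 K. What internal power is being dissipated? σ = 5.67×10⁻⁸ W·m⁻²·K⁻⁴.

P ≈ 508 W

Steady state: P = εσA T⁴.
A = 2πrL = 1.960×10⁻⁴ m²; T⁴ = (2600)⁴ = 4.570×10¹³ K⁴.
P = 1.0 × 5.67×10⁻⁸ × 1.960×10⁻⁴ × 4.570×10¹³.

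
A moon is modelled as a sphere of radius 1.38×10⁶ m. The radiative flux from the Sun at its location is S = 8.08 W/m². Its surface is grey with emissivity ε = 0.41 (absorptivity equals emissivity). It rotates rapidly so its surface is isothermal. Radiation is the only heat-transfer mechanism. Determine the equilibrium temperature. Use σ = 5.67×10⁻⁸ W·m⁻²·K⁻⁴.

At equilibrium, absorbed power = emitted power.
Absorbing cross-section = πr² = 5.983×10¹² m²; emitting surface = 4πr² = 2.393×10¹³ m² (ratio 4).
εS·A_cross = εσ·A_surf·T⁴  ⇒  T⁴ = S/(4σ)   (ε cancels).
T⁴ = 8.08/(4·5.67×10⁻⁸) = 3.563×10⁷ K⁴.
T = (3.563×10⁷)^(1/4).

T ≈ 77.3 K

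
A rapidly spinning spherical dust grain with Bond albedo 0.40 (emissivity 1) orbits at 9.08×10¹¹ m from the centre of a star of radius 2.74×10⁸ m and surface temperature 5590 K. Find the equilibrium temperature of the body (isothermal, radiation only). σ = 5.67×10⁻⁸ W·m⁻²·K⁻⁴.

The star's surface emits σT_*⁴; at distance d the flux is S = σT_*⁴(R_*/d)².
S = 5.67×10⁻⁸·(5590)⁴·(2.74×10⁸/9.08×10¹¹)² = 5.041 W/m².
For an isothermal sphere T⁴ = (1−a)S/(4σ) = 1.334×10⁷ K⁴.

T ≈ 60.4 K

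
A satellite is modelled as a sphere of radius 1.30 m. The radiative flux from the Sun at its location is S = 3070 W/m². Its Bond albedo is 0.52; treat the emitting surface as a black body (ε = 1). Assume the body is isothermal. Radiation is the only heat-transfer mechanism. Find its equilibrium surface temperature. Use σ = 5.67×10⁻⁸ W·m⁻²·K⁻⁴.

T ≈ 284 K

At equilibrium, absorbed power = emitted power.
Absorbing cross-section = πr² = 5.309 m²; emitting surface = 4πr² = 21.24 m² (ratio 4).
(1−a)S·A_cross = εσ·A_surf·T⁴  ⇒  T⁴ = (1−a)S/(4σ).
T⁴ = 0.480·3070/(4·5.67×10⁻⁸) = 6.497×10⁹ K⁴.
T = (6.497×10⁹)^(1/4).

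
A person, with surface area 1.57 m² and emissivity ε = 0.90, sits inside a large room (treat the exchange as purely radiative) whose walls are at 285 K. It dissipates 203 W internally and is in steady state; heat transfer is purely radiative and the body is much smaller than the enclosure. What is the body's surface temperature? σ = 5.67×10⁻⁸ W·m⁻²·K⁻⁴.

For a small grey body in a large enclosure, net radiated power = εσA(T⁴ − T_w⁴).
Steady state: P = εσA(T⁴ − T_w⁴) with A = 1.57 m².
T⁴ = P/(εσA) + T_w⁴ = 203/(0.90·5.67×10⁻⁸·1.570) + (285)⁴
    = 2.534×10⁹ + 6.598×10⁹ = 9.131×10⁹ K⁴.

T ≈ 309 K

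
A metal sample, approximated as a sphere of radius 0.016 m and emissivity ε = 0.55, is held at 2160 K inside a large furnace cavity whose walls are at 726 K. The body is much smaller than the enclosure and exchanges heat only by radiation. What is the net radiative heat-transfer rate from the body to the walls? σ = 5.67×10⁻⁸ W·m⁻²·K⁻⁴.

P_net ≈ 2160 W

For a small grey body in a large enclosure: P_net = εσA(T_body⁴ − T_wall⁴).
A = 4πr² = 0.003217 m²; T_body⁴ − T_wall⁴ = 2.177×10¹³ − 2.778×10¹¹ = 2.149×10¹³ K⁴.
|P_net| = 0.55·5.67×10⁻⁸·0.003217·2.149×10¹³.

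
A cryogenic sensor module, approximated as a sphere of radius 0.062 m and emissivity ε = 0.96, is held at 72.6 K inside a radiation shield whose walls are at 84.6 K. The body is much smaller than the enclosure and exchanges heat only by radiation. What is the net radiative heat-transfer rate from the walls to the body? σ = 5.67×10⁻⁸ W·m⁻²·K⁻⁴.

For a small grey body in a large enclosure: P_net = εσA(T_body⁴ − T_wall⁴).
A = 4πr² = 0.04831 m²; T_body⁴ − T_wall⁴ = 2.778×10⁷ − 5.122×10⁷ = -2.344×10⁷ K⁴.
|P_net| = 0.96·5.67×10⁻⁸·0.04831·2.344×10⁷.

P_net ≈ 0.0616 W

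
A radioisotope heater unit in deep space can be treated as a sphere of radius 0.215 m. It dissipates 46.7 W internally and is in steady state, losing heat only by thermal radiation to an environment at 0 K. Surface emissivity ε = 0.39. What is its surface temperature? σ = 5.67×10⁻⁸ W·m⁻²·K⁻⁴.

Steady state: internal power = radiated power, P = εσA T⁴.
Radiating area A = 4πr² = 0.5809 m².
T⁴ = P/(εσA) = 46.7/(0.39·5.67×10⁻⁸·0.5809) = 3.636×10⁹ K⁴.
T = (3.636×10⁹)^(1/4).

T ≈ 246 K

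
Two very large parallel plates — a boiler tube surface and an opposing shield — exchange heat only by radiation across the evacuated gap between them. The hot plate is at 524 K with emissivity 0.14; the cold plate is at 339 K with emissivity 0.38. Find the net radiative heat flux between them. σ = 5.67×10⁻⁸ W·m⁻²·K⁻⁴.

q ≈ 402 W/m²

For two infinite grey parallel plates, q = σ(T₁⁴ − T₂⁴)/(1/ε₁ + 1/ε₂ − 1).
T₁⁴ − T₂⁴ = 7.539×10¹⁰ − 1.321×10¹⁰ = 6.219×10¹⁰ K⁴.
1/ε₁ + 1/ε₂ − 1 = 7.143 + 2.632 − 1 = 8.774.
q = 5.67×10⁻⁸ × 6.219×10¹⁰ / 8.774.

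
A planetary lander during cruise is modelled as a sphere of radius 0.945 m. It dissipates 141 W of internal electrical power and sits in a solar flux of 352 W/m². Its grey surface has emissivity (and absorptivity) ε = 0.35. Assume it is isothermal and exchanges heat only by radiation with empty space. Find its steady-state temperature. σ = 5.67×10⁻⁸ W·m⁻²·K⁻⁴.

T ≈ 216 K

At steady state, absorbed solar power + internal power = radiated power.
Absorbed: α·S·A_cross = 0.35·352·2.806 = 345.6 W (cross-section πr²).
Total input = 345.6 + 141 = 486.6 W.
Radiated: εσ·A_surf·T⁴ with A_surf = 4πr² = 11.22 m².
T⁴ = 486.6/(0.35·5.67×10⁻⁸·11.22) = 2.185×10⁹ K⁴.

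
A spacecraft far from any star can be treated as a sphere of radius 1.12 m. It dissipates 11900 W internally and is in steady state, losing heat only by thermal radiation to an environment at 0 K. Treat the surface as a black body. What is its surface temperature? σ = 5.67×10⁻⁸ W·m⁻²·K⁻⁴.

T ≈ 340 K

Steady state: internal power = radiated power, P = εσA T⁴.
Radiating area A = 4πr² = 15.76 m².
T⁴ = P/(εσA) = 11900/(1.0·5.67×10⁻⁸·15.76) = 1.331×10¹⁰ K⁴.
T = (1.331×10¹⁰)^(1/4).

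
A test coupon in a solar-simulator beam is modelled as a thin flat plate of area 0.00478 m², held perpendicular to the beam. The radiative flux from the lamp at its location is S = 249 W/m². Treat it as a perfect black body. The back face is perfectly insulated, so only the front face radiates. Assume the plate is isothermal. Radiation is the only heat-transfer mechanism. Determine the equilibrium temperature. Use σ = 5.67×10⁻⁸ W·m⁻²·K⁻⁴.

At equilibrium, absorbed power = emitted power.
Absorbing cross-section = A = 0.004780 m²; emitting surface = A = 0.004780 m² (ratio 1).
S·A_cross = εσ·A_surf·T⁴  ⇒  T⁴ = S/(1σ).
T⁴ = 1.00·249/(1·5.67×10⁻⁸) = 4.392×10⁹ K⁴.
T = (4.392×10⁹)^(1/4).

T ≈ 257 K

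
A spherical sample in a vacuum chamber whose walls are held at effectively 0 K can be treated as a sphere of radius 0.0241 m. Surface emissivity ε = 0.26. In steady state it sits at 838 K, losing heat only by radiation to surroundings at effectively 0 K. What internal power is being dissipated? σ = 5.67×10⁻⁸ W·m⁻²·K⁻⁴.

Steady state: P = εσA T⁴.
A = 4πr² = 0.007299 m²; T⁴ = (838)⁴ = 4.931×10¹¹ K⁴.
P = 0.26 × 5.67×10⁻⁸ × 0.007299 × 4.931×10¹¹.

P ≈ 53.1 W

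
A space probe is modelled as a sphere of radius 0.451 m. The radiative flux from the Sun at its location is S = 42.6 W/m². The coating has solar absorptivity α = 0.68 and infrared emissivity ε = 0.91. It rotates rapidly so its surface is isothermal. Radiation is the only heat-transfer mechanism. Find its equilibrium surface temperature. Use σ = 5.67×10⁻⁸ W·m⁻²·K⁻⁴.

At equilibrium, absorbed power = emitted power.
Absorbing cross-section = πr² = 0.6390 m²; emitting surface = 4πr² = 2.556 m² (ratio 4).
αS·A_cross = εσ·A_surf·T⁴  ⇒  T⁴ = αS/(ε·4σ).
T⁴ = 0.680·42.6/(0.91·4·5.67×10⁻⁸) = 1.404×10⁸ K⁴.
T = (1.404×10⁸)^(1/4).

T ≈ 109 K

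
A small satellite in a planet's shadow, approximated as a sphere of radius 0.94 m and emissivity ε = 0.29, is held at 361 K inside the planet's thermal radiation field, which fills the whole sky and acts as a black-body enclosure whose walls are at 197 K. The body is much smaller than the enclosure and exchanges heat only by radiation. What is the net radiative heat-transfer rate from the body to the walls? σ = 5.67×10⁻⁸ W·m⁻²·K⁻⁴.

P_net ≈ 2830 W

For a small grey body in a large enclosure: P_net = εσA(T_body⁴ − T_wall⁴).
A = 4πr² = 11.10 m²; T_body⁴ − T_wall⁴ = 1.698×10¹⁰ − 1.506×10⁹ = 1.548×10¹⁰ K⁴.
|P_net| = 0.29·5.67×10⁻⁸·11.10·1.548×10¹⁰.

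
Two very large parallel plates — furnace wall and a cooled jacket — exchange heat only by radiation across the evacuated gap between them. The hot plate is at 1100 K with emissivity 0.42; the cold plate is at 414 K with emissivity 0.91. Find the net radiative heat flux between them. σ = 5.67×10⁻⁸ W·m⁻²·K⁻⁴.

For two infinite grey parallel plates, q = σ(T₁⁴ − T₂⁴)/(1/ε₁ + 1/ε₂ − 1).
T₁⁴ − T₂⁴ = 1.464×10¹² − 2.938×10¹⁰ = 1.435×10¹² K⁴.
1/ε₁ + 1/ε₂ − 1 = 2.381 + 1.099 − 1 = 2.480.
q = 5.67×10⁻⁸ × 1.435×10¹² / 2.480.

q ≈ 32800 W/m²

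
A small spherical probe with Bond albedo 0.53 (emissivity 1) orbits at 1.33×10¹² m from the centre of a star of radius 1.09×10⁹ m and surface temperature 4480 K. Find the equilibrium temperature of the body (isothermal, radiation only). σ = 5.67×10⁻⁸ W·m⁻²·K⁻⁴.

T ≈ 75.1 K

The star's surface emits σT_*⁴; at distance d the flux is S = σT_*⁴(R_*/d)².
S = 5.67×10⁻⁸·(4480)⁴·(1.09×10⁹/1.33×10¹²)² = 15.34 W/m².
For an isothermal sphere T⁴ = (1−a)S/(4σ) = 3.179×10⁷ K⁴.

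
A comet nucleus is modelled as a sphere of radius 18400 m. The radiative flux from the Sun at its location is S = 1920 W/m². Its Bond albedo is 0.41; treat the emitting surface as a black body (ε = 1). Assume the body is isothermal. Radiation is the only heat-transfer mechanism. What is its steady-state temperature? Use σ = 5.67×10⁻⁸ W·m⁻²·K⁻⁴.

At equilibrium, absorbed power = emitted power.
Absorbing cross-section = πr² = 1.064×10⁹ m²; emitting surface = 4πr² = 4.254×10⁹ m² (ratio 4).
(1−a)S·A_cross = εσ·A_surf·T⁴  ⇒  T⁴ = (1−a)S/(4σ).
T⁴ = 0.590·1920/(4·5.67×10⁻⁸) = 4.995×10⁹ K⁴.
T = (4.995×10⁹)^(1/4).

T ≈ 266 K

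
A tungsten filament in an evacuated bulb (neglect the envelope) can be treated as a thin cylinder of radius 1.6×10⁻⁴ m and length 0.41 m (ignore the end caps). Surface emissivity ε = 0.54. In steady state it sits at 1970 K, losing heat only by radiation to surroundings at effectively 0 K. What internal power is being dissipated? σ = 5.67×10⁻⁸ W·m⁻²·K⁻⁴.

Steady state: P = εσA T⁴.
A = 2πrL = 4.122×10⁻⁴ m²; T⁴ = (1970)⁴ = 1.506×10¹³ K⁴.
P = 0.54 × 5.67×10⁻⁸ × 4.122×10⁻⁴ × 1.506×10¹³.

P ≈ 190 W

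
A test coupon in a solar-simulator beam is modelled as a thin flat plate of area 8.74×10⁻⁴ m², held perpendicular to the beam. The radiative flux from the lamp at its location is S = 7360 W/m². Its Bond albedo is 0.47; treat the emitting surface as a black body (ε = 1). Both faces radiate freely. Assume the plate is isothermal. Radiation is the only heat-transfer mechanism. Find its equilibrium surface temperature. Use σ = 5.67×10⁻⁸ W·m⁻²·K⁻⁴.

T ≈ 431 K

At equilibrium, absorbed power = emitted power.
Absorbing cross-section = A = 8.740×10⁻⁴ m²; emitting surface = 2A = 0.001748 m² (ratio 2).
(1−a)S·A_cross = εσ·A_surf·T⁴  ⇒  T⁴ = (1−a)S/(2σ).
T⁴ = 0.530·7360/(2·5.67×10⁻⁸) = 3.440×10¹⁰ K⁴.
T = (3.440×10¹⁰)^(1/4).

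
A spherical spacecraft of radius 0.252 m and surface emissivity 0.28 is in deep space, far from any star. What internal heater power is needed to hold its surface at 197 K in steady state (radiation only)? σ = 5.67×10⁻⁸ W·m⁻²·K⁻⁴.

P = εσ·4πr²·T⁴.
4πr² = 0.7980 m²; T⁴ = 1.506×10⁹ K⁴.
P = 0.28·5.67×10⁻⁸·0.7980·1.506×10⁹.

P ≈ 19.1 W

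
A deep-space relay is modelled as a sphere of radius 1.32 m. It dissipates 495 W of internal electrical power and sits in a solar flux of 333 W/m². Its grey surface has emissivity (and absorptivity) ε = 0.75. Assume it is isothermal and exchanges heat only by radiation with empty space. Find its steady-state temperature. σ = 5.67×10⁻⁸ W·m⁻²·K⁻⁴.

T ≈ 211 K

At steady state, absorbed solar power + internal power = radiated power.
Absorbed: α·S·A_cross = 0.75·333·5.474 = 1367 W (cross-section πr²).
Total input = 1367 + 495 = 1862 W.
Radiated: εσ·A_surf·T⁴ with A_surf = 4πr² = 21.90 m².
T⁴ = 1862/(0.75·5.67×10⁻⁸·21.90) = 2.000×10⁹ K⁴.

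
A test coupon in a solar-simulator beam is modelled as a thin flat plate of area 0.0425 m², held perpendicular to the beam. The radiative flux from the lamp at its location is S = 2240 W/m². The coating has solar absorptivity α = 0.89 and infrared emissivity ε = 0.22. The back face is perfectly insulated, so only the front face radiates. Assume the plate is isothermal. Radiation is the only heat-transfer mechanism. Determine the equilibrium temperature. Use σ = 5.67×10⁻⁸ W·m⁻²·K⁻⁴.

At equilibrium, absorbed power = emitted power.
Absorbing cross-section = A = 0.04250 m²; emitting surface = A = 0.04250 m² (ratio 1).
αS·A_cross = εσ·A_surf·T⁴  ⇒  T⁴ = αS/(ε·1σ).
T⁴ = 0.890·2240/(0.22·1·5.67×10⁻⁸) = 1.598×10¹¹ K⁴.
T = (1.598×10¹¹)^(1/4).

T ≈ 632 K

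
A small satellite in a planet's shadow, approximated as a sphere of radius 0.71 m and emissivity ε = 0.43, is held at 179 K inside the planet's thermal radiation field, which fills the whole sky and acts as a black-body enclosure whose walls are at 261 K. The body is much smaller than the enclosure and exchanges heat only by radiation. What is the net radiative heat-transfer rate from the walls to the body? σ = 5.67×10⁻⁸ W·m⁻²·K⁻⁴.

P_net ≈ 558 W

For a small grey body in a large enclosure: P_net = εσA(T_body⁴ − T_wall⁴).
A = 4πr² = 6.335 m²; T_body⁴ − T_wall⁴ = 1.027×10⁹ − 4.640×10⁹ = -3.614×10⁹ K⁴.
|P_net| = 0.43·5.67×10⁻⁸·6.335·3.614×10⁹.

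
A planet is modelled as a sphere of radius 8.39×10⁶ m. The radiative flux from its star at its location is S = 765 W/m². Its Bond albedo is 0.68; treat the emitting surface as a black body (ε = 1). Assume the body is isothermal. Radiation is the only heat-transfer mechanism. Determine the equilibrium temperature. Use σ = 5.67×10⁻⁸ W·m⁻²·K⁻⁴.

At equilibrium, absorbed power = emitted power.
Absorbing cross-section = πr² = 2.211×10¹⁴ m²; emitting surface = 4πr² = 8.846×10¹⁴ m² (ratio 4).
(1−a)S·A_cross = εσ·A_surf·T⁴  ⇒  T⁴ = (1−a)S/(4σ).
T⁴ = 0.320·765/(4·5.67×10⁻⁸) = 1.079×10⁹ K⁴.
T = (1.079×10⁹)^(1/4).

T ≈ 181 K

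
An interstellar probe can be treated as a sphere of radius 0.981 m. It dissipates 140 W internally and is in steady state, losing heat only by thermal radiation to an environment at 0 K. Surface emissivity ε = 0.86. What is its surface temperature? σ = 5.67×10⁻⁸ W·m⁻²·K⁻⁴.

T ≈ 124 K

Steady state: internal power = radiated power, P = εσA T⁴.
Radiating area A = 4πr² = 12.09 m².
T⁴ = P/(εσA) = 140/(0.86·5.67×10⁻⁸·12.09) = 2.374×10⁸ K⁴.
T = (2.374×10⁸)^(1/4).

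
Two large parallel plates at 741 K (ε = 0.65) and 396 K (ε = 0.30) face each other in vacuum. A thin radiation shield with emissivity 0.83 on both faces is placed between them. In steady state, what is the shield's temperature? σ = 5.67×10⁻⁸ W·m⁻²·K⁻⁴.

In steady state the net flux on the hot side equals that on the cold side.
σ(T₁⁴−T_s⁴)/D₁ = σ(T_s⁴−T₂⁴)/D₂, with D₁ = 1/ε₁+1/ε_s−1 = 1.743, D₂ = 1/ε_s+1/ε₂−1 = 3.538.
Solve for T_s⁴: T_s⁴ = (D₂·T₁⁴ + D₁·T₂⁴)/(D₁+D₂) = 2.101×10¹¹ K⁴.

T_s ≈ 677 K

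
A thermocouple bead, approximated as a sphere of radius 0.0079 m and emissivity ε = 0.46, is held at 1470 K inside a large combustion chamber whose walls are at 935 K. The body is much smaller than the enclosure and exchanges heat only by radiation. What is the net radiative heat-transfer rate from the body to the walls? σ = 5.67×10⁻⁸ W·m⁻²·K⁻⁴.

For a small grey body in a large enclosure: P_net = εσA(T_body⁴ − T_wall⁴).
A = 4πr² = 7.843×10⁻⁴ m²; T_body⁴ − T_wall⁴ = 4.669×10¹² − 7.643×10¹¹ = 3.905×10¹² K⁴.
|P_net| = 0.46·5.67×10⁻⁸·7.843×10⁻⁴·3.905×10¹².

P_net ≈ 79.9 W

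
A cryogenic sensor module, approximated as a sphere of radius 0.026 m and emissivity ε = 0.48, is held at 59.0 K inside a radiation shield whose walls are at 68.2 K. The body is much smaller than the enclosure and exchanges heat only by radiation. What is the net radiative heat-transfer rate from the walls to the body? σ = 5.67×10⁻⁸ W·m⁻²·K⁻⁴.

For a small grey body in a large enclosure: P_net = εσA(T_body⁴ − T_wall⁴).
A = 4πr² = 0.008495 m²; T_body⁴ − T_wall⁴ = 1.212×10⁷ − 2.163×10⁷ = -9.517×10⁶ K⁴.
|P_net| = 0.48·5.67×10⁻⁸·0.008495·9.517×10⁶.

P_net ≈ 0.00220 W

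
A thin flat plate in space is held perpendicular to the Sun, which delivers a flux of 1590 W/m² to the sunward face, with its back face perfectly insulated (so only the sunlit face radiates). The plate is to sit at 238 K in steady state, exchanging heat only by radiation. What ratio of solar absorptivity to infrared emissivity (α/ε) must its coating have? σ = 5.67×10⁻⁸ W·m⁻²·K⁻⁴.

α/ε ≈ 0.114

Balance: αS·A = εσ·1A·T⁴ ⇒ α/ε = σT⁴/S.
α/ε = 5.67×10⁻⁸·(238)⁴/1590 = 5.67×10⁻⁸·3.209×10⁹/1590.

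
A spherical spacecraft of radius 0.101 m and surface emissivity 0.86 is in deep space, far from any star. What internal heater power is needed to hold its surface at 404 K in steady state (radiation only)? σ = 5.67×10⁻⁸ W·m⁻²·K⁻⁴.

P ≈ 167 W

P = εσ·4πr²·T⁴.
4πr² = 0.1282 m²; T⁴ = 2.664×10¹⁰ K⁴.
P = 0.86·5.67×10⁻⁸·0.1282·2.664×10¹⁰.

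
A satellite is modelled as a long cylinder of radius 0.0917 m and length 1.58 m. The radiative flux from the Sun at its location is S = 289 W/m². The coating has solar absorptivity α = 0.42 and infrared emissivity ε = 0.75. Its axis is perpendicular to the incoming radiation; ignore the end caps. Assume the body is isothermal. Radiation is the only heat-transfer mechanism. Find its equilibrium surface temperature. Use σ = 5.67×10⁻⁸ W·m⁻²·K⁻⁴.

At equilibrium, absorbed power = emitted power.
Absorbing cross-section = 2rL = 0.2898 m²; emitting surface = 2πrL = 0.9103 m² (ratio π).
αS·A_cross = εσ·A_surf·T⁴  ⇒  T⁴ = αS/(ε·πσ).
T⁴ = 0.420·289/(0.75·π·5.67×10⁻⁸) = 9.086×10⁸ K⁴.
T = (9.086×10⁸)^(1/4).

T ≈ 174 K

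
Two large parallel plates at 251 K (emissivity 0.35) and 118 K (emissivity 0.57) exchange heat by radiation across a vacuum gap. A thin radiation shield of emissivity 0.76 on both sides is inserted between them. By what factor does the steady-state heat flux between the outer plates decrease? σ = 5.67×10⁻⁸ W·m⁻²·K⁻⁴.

Without shield: q₀ = σΔ(T⁴)/(1/ε₁+1/ε₂−1) with denominator 3.612.
With shield the two gaps are in series; the resistances add: (1/ε₁+1/ε_s−1)+(1/ε_s+1/ε₂−1) = 3.173+2.070 = 5.243.
Heat-flux ratio q₀/q = 5.243/3.612.

factor ≈ 1.45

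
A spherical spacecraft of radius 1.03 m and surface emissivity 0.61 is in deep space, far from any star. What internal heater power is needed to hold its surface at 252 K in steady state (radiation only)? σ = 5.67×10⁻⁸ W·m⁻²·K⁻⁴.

P ≈ 1860 W

P = εσ·4πr²·T⁴.
4πr² = 13.33 m²; T⁴ = 4.033×10⁹ K⁴.
P = 0.61·5.67×10⁻⁸·13.33·4.033×10⁹.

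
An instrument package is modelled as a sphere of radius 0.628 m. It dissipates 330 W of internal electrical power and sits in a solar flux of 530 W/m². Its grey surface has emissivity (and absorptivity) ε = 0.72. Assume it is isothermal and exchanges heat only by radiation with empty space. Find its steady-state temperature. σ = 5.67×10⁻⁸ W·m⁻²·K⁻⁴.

At steady state, absorbed solar power + internal power = radiated power.
Absorbed: α·S·A_cross = 0.72·530·1.239 = 472.8 W (cross-section πr²).
Total input = 472.8 + 330 = 802.8 W.
Radiated: εσ·A_surf·T⁴ with A_surf = 4πr² = 4.956 m².
T⁴ = 802.8/(0.72·5.67×10⁻⁸·4.956) = 3.968×10⁹ K⁴.

T ≈ 251 K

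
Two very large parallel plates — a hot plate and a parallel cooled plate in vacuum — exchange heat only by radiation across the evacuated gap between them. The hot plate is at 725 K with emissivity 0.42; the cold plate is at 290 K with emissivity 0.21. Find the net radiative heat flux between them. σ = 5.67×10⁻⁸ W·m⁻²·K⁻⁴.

For two infinite grey parallel plates, q = σ(T₁⁴ − T₂⁴)/(1/ε₁ + 1/ε₂ − 1).
T₁⁴ − T₂⁴ = 2.763×10¹¹ − 7.073×10⁹ = 2.692×10¹¹ K⁴.
1/ε₁ + 1/ε₂ − 1 = 2.381 + 4.762 − 1 = 6.143.
q = 5.67×10⁻⁸ × 2.692×10¹¹ / 6.143.

q ≈ 2480 W/m²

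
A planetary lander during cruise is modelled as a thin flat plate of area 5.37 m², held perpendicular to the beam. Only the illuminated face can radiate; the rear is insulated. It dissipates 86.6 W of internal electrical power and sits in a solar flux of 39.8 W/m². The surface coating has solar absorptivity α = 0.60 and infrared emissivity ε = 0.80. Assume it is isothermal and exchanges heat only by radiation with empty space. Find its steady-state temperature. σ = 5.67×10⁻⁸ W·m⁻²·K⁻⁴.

T ≈ 172 K

At steady state, absorbed solar power + internal power = radiated power.
Absorbed: α·S·A_cross = 0.60·39.8·5.370 = 128.2 W (cross-section A).
Total input = 128.2 + 86.6 = 214.8 W.
Radiated: εσ·A_surf·T⁴ with A_surf = A = 5.370 m².
T⁴ = 214.8/(0.80·5.67×10⁻⁸·5.370) = 8.820×10⁸ K⁴.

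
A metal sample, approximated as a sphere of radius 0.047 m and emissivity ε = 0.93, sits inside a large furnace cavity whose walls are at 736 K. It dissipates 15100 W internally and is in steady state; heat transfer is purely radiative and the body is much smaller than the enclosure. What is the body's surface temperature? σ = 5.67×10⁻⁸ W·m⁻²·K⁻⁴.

T ≈ 1800 K

For a small grey body in a large enclosure, net radiated power = εσA(T⁴ − T_w⁴).
Steady state: P = εσA(T⁴ − T_w⁴) with A = 4πr² = 0.02776 m².
T⁴ = P/(εσA) + T_w⁴ = 15100/(0.93·5.67×10⁻⁸·0.02776) + (736)⁴
    = 1.032×10¹³ + 2.934×10¹¹ = 1.061×10¹³ K⁴.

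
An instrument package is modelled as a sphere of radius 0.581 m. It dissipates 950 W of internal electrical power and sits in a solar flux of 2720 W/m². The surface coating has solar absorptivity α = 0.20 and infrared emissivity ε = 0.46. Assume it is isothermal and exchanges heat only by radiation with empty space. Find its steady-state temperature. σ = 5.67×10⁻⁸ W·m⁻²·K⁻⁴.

T ≈ 343 K

At steady state, absorbed solar power + internal power = radiated power.
Absorbed: α·S·A_cross = 0.20·2720·1.060 = 576.9 W (cross-section πr²).
Total input = 576.9 + 950 = 1527 W.
Radiated: εσ·A_surf·T⁴ with A_surf = 4πr² = 4.242 m².
T⁴ = 1527/(0.46·5.67×10⁻⁸·4.242) = 1.380×10¹⁰ K⁴.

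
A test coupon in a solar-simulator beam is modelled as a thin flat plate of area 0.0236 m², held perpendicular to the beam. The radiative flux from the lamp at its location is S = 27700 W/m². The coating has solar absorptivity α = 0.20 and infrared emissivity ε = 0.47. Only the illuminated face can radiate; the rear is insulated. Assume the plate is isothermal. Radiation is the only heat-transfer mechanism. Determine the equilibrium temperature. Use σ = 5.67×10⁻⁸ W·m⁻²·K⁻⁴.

T ≈ 675 K

At equilibrium, absorbed power = emitted power.
Absorbing cross-section = A = 0.02360 m²; emitting surface = A = 0.02360 m² (ratio 1).
αS·A_cross = εσ·A_surf·T⁴  ⇒  T⁴ = αS/(ε·1σ).
T⁴ = 0.200·27700/(0.47·1·5.67×10⁻⁸) = 2.079×10¹¹ K⁴.
T = (2.079×10¹¹)^(1/4).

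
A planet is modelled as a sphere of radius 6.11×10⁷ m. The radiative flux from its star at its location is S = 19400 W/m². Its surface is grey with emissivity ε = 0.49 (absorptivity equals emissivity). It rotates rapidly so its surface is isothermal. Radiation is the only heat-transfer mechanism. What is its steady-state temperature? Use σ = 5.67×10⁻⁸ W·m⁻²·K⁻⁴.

At equilibrium, absorbed power = emitted power.
Absorbing cross-section = πr² = 1.173×10¹⁶ m²; emitting surface = 4πr² = 4.691×10¹⁶ m² (ratio 4).
εS·A_cross = εσ·A_surf·T⁴  ⇒  T⁴ = S/(4σ)   (ε cancels).
T⁴ = 19400/(4·5.67×10⁻⁸) = 8.554×10¹⁰ K⁴.
T = (8.554×10¹⁰)^(1/4).

T ≈ 541 K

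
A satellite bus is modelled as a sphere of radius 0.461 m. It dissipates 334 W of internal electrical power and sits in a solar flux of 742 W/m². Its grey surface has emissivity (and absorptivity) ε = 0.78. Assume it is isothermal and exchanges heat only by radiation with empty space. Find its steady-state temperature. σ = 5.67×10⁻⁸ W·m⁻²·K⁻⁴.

T ≈ 279 K

At steady state, absorbed solar power + internal power = radiated power.
Absorbed: α·S·A_cross = 0.78·742·0.6677 = 386.4 W (cross-section πr²).
Total input = 386.4 + 334 = 720.4 W.
Radiated: εσ·A_surf·T⁴ with A_surf = 4πr² = 2.671 m².
T⁴ = 720.4/(0.78·5.67×10⁻⁸·2.671) = 6.099×10⁹ K⁴.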